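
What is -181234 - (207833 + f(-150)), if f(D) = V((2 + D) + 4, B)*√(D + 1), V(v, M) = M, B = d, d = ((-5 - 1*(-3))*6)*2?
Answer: -389067 + 24*I*√149 ≈ -3.8907e+5 + 292.96*I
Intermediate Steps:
d = -24 (d = ((-5 + 3)*6)*2 = -2*6*2 = -12*2 = -24)
B = -24
f(D) = -24*√(1 + D) (f(D) = -24*√(D + 1) = -24*√(1 + D))
-181234 - (207833 + f(-150)) = -181234 - (207833 - 24*√(1 - 150)) = -181234 - (207833 - 24*I*√149) = -181234 + (-207833 + 24*I*√149) = -389067 + 24*I*√149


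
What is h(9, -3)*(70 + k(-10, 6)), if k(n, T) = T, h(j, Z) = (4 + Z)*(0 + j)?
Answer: 684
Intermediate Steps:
h(j, Z) = j*(4 + Z) (h(j, Z) = (4 + Z)*j = j*(4 + Z))
h(9, -3)*(70 + k(-10, 6)) = (9*(4 - 3))*(70 + 6) = (9*1)*76 = 9*76 = 684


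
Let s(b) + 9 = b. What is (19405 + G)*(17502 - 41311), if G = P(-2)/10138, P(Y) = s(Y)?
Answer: -4683894071111/10138 ≈ -4.6201e+8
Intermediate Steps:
s(b) = -9 + b
P(Y) = -9 + Y
G = -11/10138 (G = (-9 - 2)/10138 = -11*1/10138 = -11/10138 ≈ -0.0010850)
(19405 + G)*(17502 - 41311) = (19405 - 11/10138)*(17502 - 41311) = (196727879/10138)*(-23809) = -4683894071111/10138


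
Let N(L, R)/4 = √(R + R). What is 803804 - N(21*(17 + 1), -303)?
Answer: 803804 - 4*I*√606 ≈ 8.038e+5 - 98.468*I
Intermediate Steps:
N(L, R) = 4*√2*√R (N(L, R) = 4*√(R + R) = 4*√(2*R) = 4*(√2*√R) = 4*√2*√R)
803804 - N(21*(17 + 1), -303) = 803804 - 4*√2*√(-303) = 803804 - 4*√2*I*√303 = 803804 - 4*I*√606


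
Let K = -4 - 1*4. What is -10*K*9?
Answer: 720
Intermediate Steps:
K = -8 (K = -4 - 4 = -8)
-10*K*9 = -10*(-8)*9 = 80*9 = 720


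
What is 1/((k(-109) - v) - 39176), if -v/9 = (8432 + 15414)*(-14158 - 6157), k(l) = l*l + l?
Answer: -1/4359910814 ≈ -2.2936e-10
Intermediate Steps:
k(l) = l + l**2 (k(l) = l**2 + l = l + l**2)
v = 4359883410 (v = -9*(8432 + 15414)*(-14158 - 6157) = -214614*(-20315) = -9*(-484431490) = 4359883410)
1/((k(-109) - v) - 39176) = 1/((-109*(1 - 109) - 1*4359883410) - 39176) = 1/((-109*(-108) - 4359883410) - 39176) = 1/((11772 - 4359883410) - 39176) = 1/(-4359871638 - 39176) = 1/(-4359910814) = -1/4359910814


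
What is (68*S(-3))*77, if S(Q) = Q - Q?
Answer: 0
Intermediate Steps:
S(Q) = 0
(68*S(-3))*77 = (68*0)*77 = 0*77 = 0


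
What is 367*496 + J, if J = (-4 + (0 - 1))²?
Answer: 182057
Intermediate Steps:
J = 25 (J = (-4 - 1)² = (-5)² = 25)
367*496 + J = 367*496 + 25 = 182032 + 25 = 182057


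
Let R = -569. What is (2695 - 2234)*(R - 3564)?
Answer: -1905313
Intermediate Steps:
(2695 - 2234)*(R - 3564) = (2695 - 2234)*(-569 - 3564) = 461*(-4133) = -1905313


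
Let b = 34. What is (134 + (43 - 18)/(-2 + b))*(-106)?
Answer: -228589/16 ≈ -14287.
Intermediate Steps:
(134 + (43 - 18)/(-2 + b))*(-106) = (134 + (43 - 18)/(-2 + 34))*(-106) = (134 + 25/32)*(-106) = (4313/32)*(-106) = -228589/16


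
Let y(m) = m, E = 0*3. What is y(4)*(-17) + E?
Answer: -68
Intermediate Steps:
E = 0
y(4)*(-17) + E = 4*(-17) + 0 = -68 + 0 = -68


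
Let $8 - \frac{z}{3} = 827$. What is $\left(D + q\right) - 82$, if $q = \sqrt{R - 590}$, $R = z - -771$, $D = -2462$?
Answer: $-2544 + 2 i \sqrt{569} \approx -2544.0 + 47.707 i$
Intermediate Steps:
$z = -2457$ ($z = 24 - 2481 = -2457$)
$R = -1686$ ($R = -2457 - -771 = -2457 + 771 = -1686$)
$q = 2 i \sqrt{569}$ ($q = \sqrt{-1686 - 590} = \sqrt{-2276} = 2 i \sqrt{569} \approx 47.707 i$)
$\left(D + q\right) - 82 = \left(-2462 + 2 i \sqrt{569}\right) - 82 = -2544 + 2 i \sqrt{569}$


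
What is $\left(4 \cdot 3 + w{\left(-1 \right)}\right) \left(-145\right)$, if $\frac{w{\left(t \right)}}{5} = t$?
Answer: $-1015$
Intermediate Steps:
$w{\left(t \right)} = 5 t$
$\left(4 \cdot 3 + w{\left(-1 \right)}\right) \left(-145\right) = \left(4 \cdot 3 + 5 \left(-1\right)\right) \left(-145\right) = \left(12 - 5\right) \left(-145\right) = 7 \left(-145\right) = -1015$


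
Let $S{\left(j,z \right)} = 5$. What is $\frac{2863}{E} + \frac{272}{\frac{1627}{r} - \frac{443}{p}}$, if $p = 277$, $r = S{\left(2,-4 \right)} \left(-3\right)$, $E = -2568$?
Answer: $- \frac{1052892373}{293602008} \approx -3.5861$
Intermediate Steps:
$r = -15$ ($r = 5 \left(-3\right) = -15$)
$\frac{2863}{E} + \frac{272}{\frac{1627}{r} - \frac{443}{p}} = \frac{2863}{-2568} + \frac{272}{\frac{1627}{-15} - \frac{443}{277}} = 2863 \left(- \frac{1}{2568}\right) + \frac{272}{1627 \left(- \frac{1}{15}\right) - \frac{443}{277}} = - \frac{2863}{2568} + \frac{272}{- \frac{1627}{15} - \frac{443}{277}} = - \frac{2863}{2568} + \frac{272}{- \frac{457324}{4155}} = - \frac{2863}{2568} + 272 \left(- \frac{4155}{457324}\right) = - \frac{2863}{2568} - \frac{282540}{114331} = - \frac{1052892373}{293602008}$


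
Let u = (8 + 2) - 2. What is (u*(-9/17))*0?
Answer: 0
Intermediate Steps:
u = 8 (u = 10 - 2 = 8)
(u*(-9/17))*0 = (8*(-9/17))*0 = -72/17*0 = 0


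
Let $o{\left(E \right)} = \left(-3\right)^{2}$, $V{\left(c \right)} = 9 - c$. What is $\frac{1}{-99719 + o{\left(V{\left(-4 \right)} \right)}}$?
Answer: $- \frac{1}{99710} \approx -1.0029 \cdot 10^{-5}$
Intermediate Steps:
$o{\left(E \right)} = 9$
$\frac{1}{-99719 + o{\left(V{\left(-4 \right)} \right)}} = \frac{1}{-99719 + 9} = \frac{1}{-99710} = - \frac{1}{99710}$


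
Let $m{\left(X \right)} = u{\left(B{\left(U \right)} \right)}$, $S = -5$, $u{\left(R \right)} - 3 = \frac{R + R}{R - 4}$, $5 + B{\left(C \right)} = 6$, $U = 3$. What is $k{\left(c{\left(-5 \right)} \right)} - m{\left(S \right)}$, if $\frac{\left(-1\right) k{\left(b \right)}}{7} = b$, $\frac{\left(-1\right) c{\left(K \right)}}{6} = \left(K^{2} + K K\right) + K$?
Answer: $\frac{5663}{3} \approx 1887.7$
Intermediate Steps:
$c{\left(K \right)} = - 12 K^{2} - 6 K$ ($c{\left(K \right)} = - 6 \left(\left(K^{2} + K K\right) + K\right) = - 6 \left(\left(K^{2} + K^{2}\right) + K\right) = - 6 \left(2 K^{2} + K\right) = - 6 \left(K + 2 K^{2}\right) = - 12 K^{2} - 6 K$)
$k{\left(b \right)} = - 7 b$
$B{\left(C \right)} = 1$ ($B{\left(C \right)} = -5 + 6 = 1$)
$u{\left(R \right)} = 3 + \frac{2 R}{-4 + R}$ ($u{\left(R \right)} = 3 + \frac{R + R}{R - 4} = 3 + \frac{2 R}{-4 + R}$)
$m{\left(X \right)} = \frac{7}{3}$ ($m{\left(X \right)} = \frac{-12 + 5 \cdot 1}{-4 + 1} = \frac{-12 + 5}{-3} = \left(- \frac{1}{3}\right) \left(-7\right) = \frac{7}{3}$)
$k{\left(c{\left(-5 \right)} \right)} - m{\left(S \right)} = - 7 \left(\left(-6\right) \left(-5\right) \left(1 + 2 \left(-5\right)\right)\right) - \frac{7}{3} = - 7 \left(\left(-6\right) \left(-5\right) \left(1 - 10\right)\right) - \frac{7}{3} = - 7 \left(\left(-6\right) \left(-5\right) \left(-9\right)\right) - \frac{7}{3} = \left(-7\right) \left(-270\right) - \frac{7}{3} = 1890 - \frac{7}{3} = \frac{5663}{3}$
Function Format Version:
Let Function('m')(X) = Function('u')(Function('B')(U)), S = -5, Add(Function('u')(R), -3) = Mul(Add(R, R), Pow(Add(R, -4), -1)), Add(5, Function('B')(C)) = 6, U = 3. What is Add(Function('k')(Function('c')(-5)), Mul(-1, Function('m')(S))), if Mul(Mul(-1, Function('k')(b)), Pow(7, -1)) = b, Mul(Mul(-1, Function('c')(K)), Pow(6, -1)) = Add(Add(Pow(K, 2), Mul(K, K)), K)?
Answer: Rational(5663, 3) ≈ 1887.7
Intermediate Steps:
Function('c')(K) = Add(Mul(-12, Pow(K, 2)), Mul(-6, K)) (Function('c')(K) = Mul(-6, Add(Add(Pow(K, 2), Mul(K, K)), K)) = Mul(-6, Add(Add(Pow(K, 2), Pow(K, 2)), K)) = Mul(-6, Add(Mul(2, Pow(K, 2)), K)) = Mul(-6, Add(K, Mul(2, Pow(K, 2)))) = Add(Mul(-12, Pow(K, 2)), Mul(-6, K)))
Function('k')(b) = Mul(-7, b)
Function('B')(C) = 1 (Function('B')(C) = Add(-5, 6) = 1)
Function('u')(R) = Add(3, Mul(2, R, Pow(Add(-4, R), -1))) (Function('u')(R) = Add(3, Mul(Add(R, R), Pow(Add(R, -4), -1))) = Add(3, Mul(Mul(2, R), Pow(Add(-4, R), -1))) = Add(3, Mul(2, R, Pow(Add(-4, R), -1))))
Function('m')(X) = Rational(7, 3) (Function('m')(X) = Mul(Pow(Add(-4, 1), -1), Add(-12, Mul(5, 1))) = Mul(Pow(-3, -1), Add(-12, 5)) = Mul(Rational(-1, 3), -7) = Rational(7, 3))
Add(Function('k')(Function('c')(-5)), Mul(-1, Function('m')(S))) = Add(Mul(-7, Mul(-6, -5, Add(1, Mul(2, -5)))), Mul(-1, Rational(7, 3))) = Add(Mul(-7, Mul(-6, -5, Add(1, -10))), Rational(-7, 3)) = Add(Mul(-7, Mul(-6, -5, -9)), Rational(-7, 3)) = Add(Mul(-7, -270), Rational(-7, 3)) = Add(1890, Rational(-7, 3)) = Rational(5663, 3)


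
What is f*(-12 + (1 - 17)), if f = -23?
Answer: 644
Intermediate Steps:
f*(-12 + (1 - 17)) = -23*(-12 + (1 - 17)) = -23*(-12 - 16) = -23*(-28) = 644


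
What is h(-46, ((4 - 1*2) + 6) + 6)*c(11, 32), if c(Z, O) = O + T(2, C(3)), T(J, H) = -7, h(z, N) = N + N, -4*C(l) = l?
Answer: 700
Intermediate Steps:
C(l) = -l/4
h(z, N) = 2*N
c(Z, O) = -7 + O (c(Z, O) = O - 7 = -7 + O)
h(-46, ((4 - 1*2) + 6) + 6)*c(11, 32) = (2*(((4 - 1*2) + 6) + 6))*(-7 + 32) = (2*(((4 - 2) + 6) + 6))*25 = (2*((2 + 6) + 6))*25 = (2*(8 + 6))*25 = (2*14)*25 = 28*25 = 700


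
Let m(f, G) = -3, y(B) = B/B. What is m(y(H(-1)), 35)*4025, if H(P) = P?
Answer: -12075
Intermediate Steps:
y(B) = 1
m(y(H(-1)), 35)*4025 = -3*4025 = -12075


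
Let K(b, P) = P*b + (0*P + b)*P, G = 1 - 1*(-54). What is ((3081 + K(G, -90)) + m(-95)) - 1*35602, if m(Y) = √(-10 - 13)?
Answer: -42421 + I*√23 ≈ -42421.0 + 4.7958*I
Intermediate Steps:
m(Y) = I*√23 (m(Y) = √(-23) = I*√23)
G = 55 (G = 1 + 54 = 55)
K(b, P) = 2*P*b (K(b, P) = P*b + (0 + b)*P = P*b + b*P = P*b + P*b = 2*P*b)
((3081 + K(G, -90)) + m(-95)) - 1*35602 = ((3081 + 2*(-90)*55) + I*√23) - 1*35602 = ((3081 - 9900) + I*√23) - 35602 = (-6819 + I*√23) - 35602 = -42421 + I*√23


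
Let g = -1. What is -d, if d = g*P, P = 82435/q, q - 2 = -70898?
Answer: -82435/70896 ≈ -1.1628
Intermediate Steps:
q = -70896 (q = 2 - 70898 = -70896)
P = -82435/70896 (P = 82435/(-70896) = 82435*(-1/70896) = -82435/70896 ≈ -1.1628)
d = 82435/70896 (d = -1*(-82435/70896) = 82435/70896 ≈ 1.1628)
-d = -1*82435/70896 = -82435/70896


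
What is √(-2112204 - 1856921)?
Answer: 5*I*√158765 ≈ 1992.3*I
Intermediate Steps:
√(-2112204 - 1856921) = √(-3969125) = 5*I*√158765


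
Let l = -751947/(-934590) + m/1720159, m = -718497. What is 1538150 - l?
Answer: 824265357816487719/535881133270 ≈ 1.5382e+6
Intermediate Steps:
l = 207322762781/535881133270 (l = -751947/(-934590) - 718497/1720159 = -751947*(-1/934590) - 718497*1/1720159 = 250649/311530 - 718497/1720159 = 207322762781/535881133270 ≈ 0.38688)
1538150 - l = 1538150 - 1*207322762781/535881133270 = 1538150 - 207322762781/535881133270 = 824265357816487719/535881133270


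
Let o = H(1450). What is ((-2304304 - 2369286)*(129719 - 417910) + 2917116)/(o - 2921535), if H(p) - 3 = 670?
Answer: -673444746403/1460431 ≈ -4.6113e+5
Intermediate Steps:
H(p) = 673 (H(p) = 3 + 670 = 673)
o = 673
((-2304304 - 2369286)*(129719 - 417910) + 2917116)/(o - 2921535) = ((-2304304 - 2369286)*(129719 - 417910) + 2917116)/(673 - 2921535) = (-4673590*(-288191) + 2917116)/(-2920862) = (1346886575690 + 2917116)*(-1/2920862) = 1346889492806*(-1/2920862) = -673444746403/1460431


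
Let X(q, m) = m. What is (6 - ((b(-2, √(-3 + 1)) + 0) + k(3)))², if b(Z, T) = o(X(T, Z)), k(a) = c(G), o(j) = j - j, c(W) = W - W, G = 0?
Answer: 36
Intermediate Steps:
c(W) = 0
o(j) = 0
k(a) = 0
b(Z, T) = 0
(6 - ((b(-2, √(-3 + 1)) + 0) + k(3)))² = (6 - ((0 + 0) + 0))² = (6 - (0 + 0))² = (6 - 1*0)² = (6 + 0)² = 6² = 36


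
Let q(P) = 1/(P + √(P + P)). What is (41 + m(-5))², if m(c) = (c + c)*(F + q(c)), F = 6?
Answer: (646*√10 + 723*I)/(2*√10 + 3*I) ≈ 307.94 - 31.752*I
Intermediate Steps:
q(P) = 1/(P + √2*√P) (q(P) = 1/(P + √(2*P)) = 1/(P + √2*√P))
m(c) = 2*c*(6 + 1/(c + √2*√c)) (m(c) = (c + c)*(6 + 1/(c + √2*√c)) = (2*c)*(6 + 1/(c + √2*√c)) = 2*c*(6 + 1/(c + √2*√c)))
(41 + m(-5))² = (41 + 2*(-5)*(6 + 1/(-5 + √2*√(-5))))² = (41 + 2*(-5)*(6 + 1/(-5 + √2*(I*√5))))² = (41 + 2*(-5)*(6 + 1/(-5 + I*√10)))² = (41 + (-60 - 10/(-5 + I*√10)))² = (-19 - 10/(-5 + I*√10))²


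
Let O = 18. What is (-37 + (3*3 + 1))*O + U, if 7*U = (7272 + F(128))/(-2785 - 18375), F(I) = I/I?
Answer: -10284799/21160 ≈ -486.05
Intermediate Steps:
F(I) = 1
U = -1039/21160 (U = ((7272 + 1)/(-2785 - 18375))/7 = (7273/(-21160))/7 = (7273*(-1/21160))/7 = (⅐)*(-7273/21160) = -1039/21160 ≈ -0.049102)
(-37 + (3*3 + 1))*O + U = (-37 + (3*3 + 1))*18 - 1039/21160 = (-37 + (9 + 1))*18 - 1039/21160 = (-37 + 10)*18 - 1039/21160 = -27*18 - 1039/21160 = -486 - 1039/21160 = -10284799/21160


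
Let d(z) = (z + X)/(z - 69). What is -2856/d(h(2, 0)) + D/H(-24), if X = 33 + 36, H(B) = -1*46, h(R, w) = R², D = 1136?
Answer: 4228256/1679 ≈ 2518.3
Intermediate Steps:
H(B) = -46
X = 69
d(z) = (69 + z)/(-69 + z) (d(z) = (z + 69)/(z - 69) = (69 + z)/(-69 + z))
-2856/d(h(2, 0)) + D/H(-24) = -2856*(-69 + 2²)/(69 + 2²) + 1136/(-46) = -2856*(-69 + 4)/(69 + 4) + 1136*(-1/46) = -2856/(73/(-65)) - 568/23 = -2856/((-1/65*73)) - 568/23 = -2856/(-73/65) - 568/23 = -2856*(-65/73) - 568/23 = 185640/73 - 568/23 = 4228256/1679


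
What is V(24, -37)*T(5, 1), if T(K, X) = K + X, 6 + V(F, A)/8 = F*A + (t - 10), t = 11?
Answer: -42864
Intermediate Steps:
V(F, A) = -40 + 8*A*F (V(F, A) = -48 + 8*(F*A + (11 - 10)) = -48 + 8*(A*F + 1) = -48 + 8*(1 + A*F) = -48 + (8 + 8*A*F) = -40 + 8*A*F)
V(24, -37)*T(5, 1) = (-40 + 8*(-37)*24)*(5 + 1) = (-40 - 7104)*6 = -7144*6 = -42864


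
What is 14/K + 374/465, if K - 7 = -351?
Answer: 61073/79980 ≈ 0.76360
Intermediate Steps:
K = -344 (K = 7 - 351 = -344)
14/K + 374/465 = 14/(-344) + 374/465 = 14*(-1/344) + 374*(1/465) = -7/172 + 374/465 = 61073/79980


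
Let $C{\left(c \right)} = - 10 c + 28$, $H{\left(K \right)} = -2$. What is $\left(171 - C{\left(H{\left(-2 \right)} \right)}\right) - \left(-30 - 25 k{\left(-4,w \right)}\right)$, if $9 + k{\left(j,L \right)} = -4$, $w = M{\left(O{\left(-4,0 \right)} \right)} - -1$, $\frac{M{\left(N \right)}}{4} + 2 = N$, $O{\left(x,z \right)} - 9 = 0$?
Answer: $-172$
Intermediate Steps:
$O{\left(x,z \right)} = 9$ ($O{\left(x,z \right)} = 9 + 0 = 9$)
$M{\left(N \right)} = -8 + 4 N$
$C{\left(c \right)} = 28 - 10 c$
$w = 29$ ($w = \left(-8 + 4 \cdot 9\right) - -1 = \left(-8 + 36\right) + 1 = 28 + 1 = 29$)
$k{\left(j,L \right)} = -13$ ($k{\left(j,L \right)} = -9 - 4 = -13$)
$\left(171 - C{\left(H{\left(-2 \right)} \right)}\right) - \left(-30 - 25 k{\left(-4,w \right)}\right) = \left(171 - \left(28 - -20\right)\right) - \left(-30 - -325\right) = \left(171 - \left(28 + 20\right)\right) - \left(-30 + 325\right) = \left(171 - 48\right) - 295 = 123 - 295 = -172$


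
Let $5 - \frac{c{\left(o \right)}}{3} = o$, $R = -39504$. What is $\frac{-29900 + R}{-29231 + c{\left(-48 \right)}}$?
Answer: $\frac{17351}{7268} \approx 2.3873$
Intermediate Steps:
$c{\left(o \right)} = 15 - 3 o$
$\frac{-29900 + R}{-29231 + c{\left(-48 \right)}} = \frac{-29900 - 39504}{-29231 + \left(15 - -144\right)} = - \frac{69404}{-29231 + \left(15 + 144\right)} = - \frac{69404}{-29231 + 159} = - \frac{69404}{-29072} = \left(-69404\right) \left(- \frac{1}{29072}\right) = \frac{17351}{7268}$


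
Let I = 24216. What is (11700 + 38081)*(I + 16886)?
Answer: 2046098662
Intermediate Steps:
(11700 + 38081)*(I + 16886) = (11700 + 38081)*(24216 + 16886) = 49781*41102 = 2046098662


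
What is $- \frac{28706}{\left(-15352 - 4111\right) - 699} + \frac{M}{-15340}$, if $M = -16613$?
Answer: $\frac{387650673}{154642540} \approx 2.5068$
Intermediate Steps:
$- \frac{28706}{\left(-15352 - 4111\right) - 699} + \frac{M}{-15340} = - \frac{28706}{\left(-15352 - 4111\right) - 699} - \frac{16613}{-15340} = - \frac{28706}{-19463 - 699} - - \frac{16613}{15340} = - \frac{28706}{-20162} + \frac{16613}{15340} = \left(-28706\right) \left(- \frac{1}{20162}\right) + \frac{16613}{15340} = \frac{14353}{10081} + \frac{16613}{15340} = \frac{387650673}{154642540}$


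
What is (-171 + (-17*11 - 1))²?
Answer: 128881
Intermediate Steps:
(-171 + (-17*11 - 1))² = (-171 + (-187 - 1))² = (-171 - 188)² = (-359)² = 128881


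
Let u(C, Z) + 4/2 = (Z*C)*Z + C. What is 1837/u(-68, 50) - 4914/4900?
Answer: -3016876/2976225 ≈ -1.0137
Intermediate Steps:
u(C, Z) = -2 + C + C*Z² (u(C, Z) = -2 + ((Z*C)*Z + C) = -2 + ((C*Z)*Z + C) = -2 + (C*Z² + C) = -2 + (C + C*Z²) = -2 + C + C*Z²)
1837/u(-68, 50) - 4914/4900 = 1837/(-2 - 68 - 68*50²) - 4914/4900 = 1837/(-2 - 68 - 68*2500) - 4914*1/4900 = 1837/(-2 - 68 - 170000) - 351/350 = 1837/(-170070) - 351/350 = 1837*(-1/170070) - 351/350 = -1837/170070 - 351/350 = -3016876/2976225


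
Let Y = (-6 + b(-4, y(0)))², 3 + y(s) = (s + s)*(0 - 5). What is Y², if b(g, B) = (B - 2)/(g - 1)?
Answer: 625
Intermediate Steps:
y(s) = -3 - 10*s (y(s) = -3 + (s + s)*(0 - 5) = -3 + (2*s)*(-5) = -3 - 10*s)
b(g, B) = (-2 + B)/(-1 + g)
Y = 25 (Y = (-6 + (-2 + (-3 - 10*0))/(-1 - 4))² = (-6 + (-2 + (-3 + 0))/(-5))² = (-6 - (-2 - 3)/5)² = (-6 - ⅕*(-5))² = (-6 + 1)² = (-5)² = 25)
Y² = 25² = 625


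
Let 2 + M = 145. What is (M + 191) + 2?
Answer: 336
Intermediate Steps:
M = 143 (M = -2 + 145 = 143)
(M + 191) + 2 = (143 + 191) + 2 = 334 + 2 = 336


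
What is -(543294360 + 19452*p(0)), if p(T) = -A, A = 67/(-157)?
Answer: -85298517804/157 ≈ -5.4330e+8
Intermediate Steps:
A = -67/157 (A = 67*(-1/157) = -67/157 ≈ -0.42675)
p(T) = 67/157 (p(T) = -1*(-67/157) = 67/157)
-(543294360 + 19452*p(0)) = -19452/(1/(67/157 + 27930)) = -19452/(1/(4385077/157)) = -19452/157/4385077 = -19452*4385077/157 = -85298517804/157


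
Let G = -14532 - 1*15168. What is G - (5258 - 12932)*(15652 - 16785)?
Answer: -8724342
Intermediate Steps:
G = -29700 (G = -14532 - 15168 = -29700)
G - (5258 - 12932)*(15652 - 16785) = -29700 - (5258 - 12932)*(15652 - 16785) = -29700 - (-7674)*(-1133) = -29700 - 1*8694642 = -29700 - 8694642 = -8724342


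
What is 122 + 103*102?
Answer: 10628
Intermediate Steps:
122 + 103*102 = 122 + 10506 = 10628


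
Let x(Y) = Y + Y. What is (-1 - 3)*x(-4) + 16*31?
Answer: 528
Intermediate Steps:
x(Y) = 2*Y
(-1 - 3)*x(-4) + 16*31 = (-1 - 3)*(2*(-4)) + 16*31 = -4*(-8) + 496 = 32 + 496 = 528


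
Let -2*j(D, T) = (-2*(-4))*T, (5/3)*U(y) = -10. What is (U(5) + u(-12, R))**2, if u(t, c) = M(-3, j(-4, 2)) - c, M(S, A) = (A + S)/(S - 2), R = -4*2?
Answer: 441/25 ≈ 17.640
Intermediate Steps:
R = -8
U(y) = -6 (U(y) = (3/5)*(-10) = -6)
j(D, T) = -4*T (j(D, T) = -(-2*(-4))*T/2 = -4*T)
M(S, A) = (A + S)/(-2 + S)
u(t, c) = 11/5 - c (u(t, c) = (-4*2 - 3)/(-2 - 3) - c = (-8 - 3)/(-5) - c = -1/5*(-11) - c = 11/5 - c)
(U(5) + u(-12, R))**2 = (-6 + (11/5 - 1*(-8)))**2 = (-6 + (11/5 + 8))**2 = (-6 + 51/5)**2 = (21/5)**2 = 441/25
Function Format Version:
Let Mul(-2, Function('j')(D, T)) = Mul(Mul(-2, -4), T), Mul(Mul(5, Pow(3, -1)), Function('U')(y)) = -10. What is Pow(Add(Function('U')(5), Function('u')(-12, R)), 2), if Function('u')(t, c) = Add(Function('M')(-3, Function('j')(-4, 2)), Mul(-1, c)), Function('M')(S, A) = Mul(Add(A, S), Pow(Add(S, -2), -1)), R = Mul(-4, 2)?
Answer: Rational(441, 25) ≈ 17.640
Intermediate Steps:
R = -8
Function('U')(y) = -6 (Function('U')(y) = Mul(Rational(3, 5), -10) = -6)
Function('j')(D, T) = Mul(-4, T) (Function('j')(D, T) = Mul(Rational(-1, 2), Mul(Mul(-2, -4), T)) = Mul(Rational(-1, 2), Mul(8, T)) = Mul(-4, T))
Function('M')(S, A) = Mul(Pow(Add(-2, S), -1), Add(A, S)) (Function('M')(S, A) = Mul(Add(A, S), Pow(Add(-2, S), -1)) = Mul(Pow(Add(-2, S), -1), Add(A, S)))
Function('u')(t, c) = Add(Rational(11, 5), Mul(-1, c)) (Function('u')(t, c) = Add(Mul(Pow(Add(-2, -3), -1), Add(Mul(-4, 2), -3)), Mul(-1, c)) = Add(Mul(Pow(-5, -1), Add(-8, -3)), Mul(-1, c)) = Add(Mul(Rational(-1, 5), -11), Mul(-1, c)) = Add(Rational(11, 5), Mul(-1, c)))
Pow(Add(Function('U')(5), Function('u')(-12, R)), 2) = Pow(Add(-6, Add(Rational(11, 5), Mul(-1, -8))), 2) = Pow(Add(-6, Add(Rational(11, 5), 8)), 2) = Pow(Add(-6, Rational(51, 5)), 2) = Pow(Rational(21, 5), 2) = Rational(441, 25)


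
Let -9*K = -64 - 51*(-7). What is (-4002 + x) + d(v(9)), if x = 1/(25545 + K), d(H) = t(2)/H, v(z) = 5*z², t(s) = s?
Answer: -372156962851/92992860 ≈ -4002.0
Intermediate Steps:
K = -293/9 (K = -(-64 - 51*(-7))/9 = -(-64 + 357)/9 = -⅑*293 = -293/9 ≈ -32.556)
d(H) = 2/H
x = 9/229612 (x = 1/(25545 - 293/9) = 1/(229612/9) = 9/229612 ≈ 3.9197e-5)
(-4002 + x) + d(v(9)) = (-4002 + 9/229612) + 2/((5*9²)) = -918907215/229612 + 2/((5*81)) = -918907215/229612 + 2/405 = -372156962851/92992860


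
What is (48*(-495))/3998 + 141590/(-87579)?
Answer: -1323476930/175070421 ≈ -7.5597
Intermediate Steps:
(48*(-495))/3998 + 141590/(-87579) = -23760*1/3998 + 141590*(-1/87579) = -11880/1999 - 141590/87579 = -1323476930/175070421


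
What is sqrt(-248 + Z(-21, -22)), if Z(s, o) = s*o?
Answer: sqrt(214) ≈ 14.629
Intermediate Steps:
Z(s, o) = o*s
sqrt(-248 + Z(-21, -22)) = sqrt(-248 - 22*(-21)) = sqrt(-248 + 462) = sqrt(214)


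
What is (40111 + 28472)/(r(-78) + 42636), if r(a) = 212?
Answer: 68583/42848 ≈ 1.6006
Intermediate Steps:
(40111 + 28472)/(r(-78) + 42636) = (40111 + 28472)/(212 + 42636) = 68583/42848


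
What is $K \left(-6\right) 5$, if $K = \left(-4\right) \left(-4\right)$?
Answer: $-480$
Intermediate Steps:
$K = 16$
$K \left(-6\right) 5 = 16 \left(-6\right) 5 = \left(-96\right) 5 = -480$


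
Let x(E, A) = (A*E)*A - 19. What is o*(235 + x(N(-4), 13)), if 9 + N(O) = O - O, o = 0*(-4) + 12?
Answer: -15660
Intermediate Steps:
o = 12 (o = 0 + 12 = 12)
N(O) = -9 (N(O) = -9 + (O - O) = -9 + 0 = -9)
x(E, A) = -19 + E*A² (x(E, A) = E*A² - 19 = -19 + E*A²)
o*(235 + x(N(-4), 13)) = 12*(235 + (-19 - 9*13²)) = 12*(235 + (-19 - 9*169)) = 12*(235 + (-19 - 1521)) = 12*(235 - 1540) = 12*(-1305) = -15660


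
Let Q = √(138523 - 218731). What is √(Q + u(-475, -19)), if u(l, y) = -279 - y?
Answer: 2*√(-65 + 3*I*√557) ≈ 7.8885 + 17.951*I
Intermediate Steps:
Q = 12*I*√557 (Q = √(-80208) = 12*I*√557 ≈ 283.21*I)
√(Q + u(-475, -19)) = √(12*I*√557 + (-279 - 1*(-19))) = √(12*I*√557 + (-279 + 19)) = √(12*I*√557 - 260) = √(-260 + 12*I*√557)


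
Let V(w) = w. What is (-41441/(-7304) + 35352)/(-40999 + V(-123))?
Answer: -258252449/300355088 ≈ -0.85982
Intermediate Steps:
(-41441/(-7304) + 35352)/(-40999 + V(-123)) = (-41441/(-7304) + 35352)/(-40999 - 123) = (-41441*(-1/7304) + 35352)/(-41122) = (41441/7304 + 35352)*(-1/41122) = (258252449/7304)*(-1/41122) = -258252449/300355088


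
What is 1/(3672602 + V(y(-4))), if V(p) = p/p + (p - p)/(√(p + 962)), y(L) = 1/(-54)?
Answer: 1/3672603 ≈ 2.7229e-7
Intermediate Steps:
y(L) = -1/54
V(p) = 1 (V(p) = 1 + 0/(√(962 + p)) = 1 + 0/√(962 + p) = 1 + 0 = 1)
1/(3672602 + V(y(-4))) = 1/(3672602 + 1) = 1/3672603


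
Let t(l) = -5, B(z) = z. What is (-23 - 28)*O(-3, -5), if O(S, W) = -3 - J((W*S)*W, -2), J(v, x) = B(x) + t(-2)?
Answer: -204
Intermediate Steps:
J(v, x) = -5 + x (J(v, x) = x - 5 = -5 + x)
O(S, W) = 4 (O(S, W) = -3 - (-5 - 2) = -3 - 1*(-7) = -3 + 7 = 4)
(-23 - 28)*O(-3, -5) = (-23 - 28)*4 = -51*4 = -204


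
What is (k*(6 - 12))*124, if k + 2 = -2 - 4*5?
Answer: 17856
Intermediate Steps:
k = -24 (k = -2 + (-2 - 4*5) = -2 + (-2 - 20) = -2 - 22 = -24)
(k*(6 - 12))*124 = -24*(6 - 12)*124 = -24*(-6)*124 = 144*124 = 17856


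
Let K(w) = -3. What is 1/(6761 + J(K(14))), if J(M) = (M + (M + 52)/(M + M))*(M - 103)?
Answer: 3/23834 ≈ 0.00012587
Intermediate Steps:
J(M) = (-103 + M)*(M + (52 + M)/(2*M)) (J(M) = (M + (52 + M)/((2*M)))*(-103 + M) = (M + (52 + M)*(1/(2*M)))*(-103 + M) = (M + (52 + M)/(2*M))*(-103 + M) = (-103 + M)*(M + (52 + M)/(2*M)))
1/(6761 + J(K(14))) = 1/(6761 + (-51/2 + (-3)² - 2678/(-3) - 205/2*(-3))) = 1/(6761 + (-51/2 + 9 - 2678*(-⅓) + 615/2)) = 1/(6761 + (-51/2 + 9 + 2678/3 + 615/2)) = 1/(6761 + 3551/3) = 1/(23834/3) = 3/23834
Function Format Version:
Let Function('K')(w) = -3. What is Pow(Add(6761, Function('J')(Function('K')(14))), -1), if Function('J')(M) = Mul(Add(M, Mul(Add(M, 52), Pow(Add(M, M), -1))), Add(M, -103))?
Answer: Rational(3, 23834) ≈ 0.00012587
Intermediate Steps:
Function('J')(M) = Mul(Add(-103, M), Add(M, Mul(Rational(1, 2), Pow(M, -1), Add(52, M)))) (Function('J')(M) = Mul(Add(M, Mul(Add(52, M), Pow(Mul(2, M), -1))), Add(-103, M)) = Mul(Add(M, Mul(Add(52, M), Mul(Rational(1, 2), Pow(M, -1)))), Add(-103, M)) = Mul(Add(M, Mul(Rational(1, 2), Pow(M, -1), Add(52, M))), Add(-103, M)) = Mul(Add(-103, M), Add(M, Mul(Rational(1, 2), Pow(M, -1), Add(52, M)))))
Pow(Add(6761, Function('J')(Function('K')(14))), -1) = Pow(Add(6761, Add(Rational(-51, 2), Pow(-3, 2), Mul(-2678, Pow(-3, -1)), Mul(Rational(-205, 2), -3))), -1) = Pow(Add(6761, Add(Rational(-51, 2), 9, Mul(-2678, Rational(-1, 3)), Rational(615, 2))), -1) = Pow(Add(6761, Add(Rational(-51, 2), 9, Rational(2678, 3), Rational(615, 2))), -1) = Pow(Add(6761, Rational(3551, 3)), -1) = Pow(Rational(23834, 3), -1) = Rational(3, 23834)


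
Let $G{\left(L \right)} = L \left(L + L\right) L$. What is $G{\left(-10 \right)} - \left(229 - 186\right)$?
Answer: $-2043$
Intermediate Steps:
$G{\left(L \right)} = 2 L^{3}$ ($G{\left(L \right)} = L 2 L L = 2 L^{2} L = 2 L^{3}$)
$G{\left(-10 \right)} - \left(229 - 186\right) = 2 \left(-10\right)^{3} - \left(229 - 186\right) = 2 \left(-1000\right) - 43 = -2000 - 43 = -2043$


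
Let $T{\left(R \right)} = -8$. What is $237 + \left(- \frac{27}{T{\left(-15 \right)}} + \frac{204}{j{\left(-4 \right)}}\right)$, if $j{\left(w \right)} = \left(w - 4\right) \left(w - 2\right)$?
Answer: $\frac{1957}{8} \approx 244.63$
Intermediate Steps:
$j{\left(w \right)} = \left(-4 + w\right) \left(-2 + w\right)$
$237 + \left(- \frac{27}{T{\left(-15 \right)}} + \frac{204}{j{\left(-4 \right)}}\right) = 237 - \left(- \frac{27}{8} - \frac{204}{8 + \left(-4\right)^{2} - -24}\right) = 237 - \left(- \frac{27}{8} - \frac{204}{8 + 16 + 24}\right) = 237 + \left(\frac{27}{8} + \frac{204}{48}\right) = 237 + \left(\frac{27}{8} + 204 \cdot \frac{1}{48}\right) = 237 + \left(\frac{27}{8} + \frac{17}{4}\right) = 237 + \frac{61}{8} = \frac{1957}{8}$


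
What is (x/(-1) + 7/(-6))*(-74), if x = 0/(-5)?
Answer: 259/3 ≈ 86.333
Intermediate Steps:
x = 0 (x = 0*(-⅕) = 0)
(x/(-1) + 7/(-6))*(-74) = (0/(-1) + 7/(-6))*(-74) = (0*(-1) + 7*(-⅙))*(-74) = (0 - 7/6)*(-74) = -7/6*(-74) = 259/3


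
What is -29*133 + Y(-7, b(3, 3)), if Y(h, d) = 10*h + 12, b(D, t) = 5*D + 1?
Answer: -3915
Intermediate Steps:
b(D, t) = 1 + 5*D
Y(h, d) = 12 + 10*h
-29*133 + Y(-7, b(3, 3)) = -29*133 + (12 + 10*(-7)) = -3857 + (12 - 70) = -3857 - 58 = -3915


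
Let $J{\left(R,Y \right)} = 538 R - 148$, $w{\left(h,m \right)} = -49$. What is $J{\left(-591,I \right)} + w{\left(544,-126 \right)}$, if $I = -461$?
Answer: $-318155$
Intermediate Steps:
$J{\left(R,Y \right)} = -148 + 538 R$
$J{\left(-591,I \right)} + w{\left(544,-126 \right)} = \left(-148 + 538 \left(-591\right)\right) - 49 = \left(-148 - 317958\right) - 49 = -318106 - 49 = -318155$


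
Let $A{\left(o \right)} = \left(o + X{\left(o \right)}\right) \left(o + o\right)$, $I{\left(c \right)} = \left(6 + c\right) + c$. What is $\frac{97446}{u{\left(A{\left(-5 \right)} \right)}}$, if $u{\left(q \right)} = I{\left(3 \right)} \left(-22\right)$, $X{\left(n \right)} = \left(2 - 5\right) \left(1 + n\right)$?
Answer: $- \frac{16241}{44} \approx -369.11$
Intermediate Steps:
$I{\left(c \right)} = 6 + 2 c$
$X{\left(n \right)} = -3 - 3 n$ ($X{\left(n \right)} = - 3 \left(1 + n\right) = -3 - 3 n$)
$A{\left(o \right)} = 2 o \left(-3 - 2 o\right)$ ($A{\left(o \right)} = \left(o - \left(3 + 3 o\right)\right) \left(o + o\right) = \left(-3 - 2 o\right) 2 o = 2 o \left(-3 - 2 o\right)$)
$u{\left(q \right)} = -264$ ($u{\left(q \right)} = \left(6 + 2 \cdot 3\right) \left(-22\right) = \left(6 + 6\right) \left(-22\right) = 12 \left(-22\right) = -264$)
$\frac{97446}{u{\left(A{\left(-5 \right)} \right)}} = \frac{97446}{-264} = 97446 \left(- \frac{1}{264}\right) = - \frac{16241}{44}$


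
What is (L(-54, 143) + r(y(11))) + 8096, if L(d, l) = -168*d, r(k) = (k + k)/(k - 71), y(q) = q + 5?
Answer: 944208/55 ≈ 17167.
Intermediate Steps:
y(q) = 5 + q
r(k) = 2*k/(-71 + k) (r(k) = (2*k)/(-71 + k) = 2*k/(-71 + k))
(L(-54, 143) + r(y(11))) + 8096 = (-168*(-54) + 2*(5 + 11)/(-71 + (5 + 11))) + 8096 = (9072 + 2*16/(-71 + 16)) + 8096 = (9072 + 2*16/(-55)) + 8096 = (9072 + 2*16*(-1/55)) + 8096 = (9072 - 32/55) + 8096 = 498928/55 + 8096 = 944208/55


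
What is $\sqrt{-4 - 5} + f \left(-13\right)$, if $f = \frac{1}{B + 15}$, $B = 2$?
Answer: $- \frac{13}{17} + 3 i \approx -0.76471 + 3.0 i$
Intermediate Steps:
$f = \frac{1}{17}$ ($f = \frac{1}{2 + 15} = \frac{1}{17} \approx 0.058824$)
$\sqrt{-4 - 5} + f \left(-13\right) = \sqrt{-4 - 5} + \frac{1}{17} \left(-13\right) = \sqrt{-9} - \frac{13}{17} = 3 i - \frac{13}{17} = - \frac{13}{17} + 3 i$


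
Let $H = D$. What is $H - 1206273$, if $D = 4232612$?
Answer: $3026339$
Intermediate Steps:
$H = 4232612$
$H - 1206273 = 4232612 - 1206273 = 3026339$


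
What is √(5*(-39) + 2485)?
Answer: √2290 ≈ 47.854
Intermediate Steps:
√(5*(-39) + 2485) = √(-195 + 2485) = √2290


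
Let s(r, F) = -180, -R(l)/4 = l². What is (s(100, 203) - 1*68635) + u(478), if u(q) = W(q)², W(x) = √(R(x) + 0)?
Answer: -982751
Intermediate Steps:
R(l) = -4*l²
W(x) = 2*√(-x²) (W(x) = √(-4*x² + 0) = √(-4*x²) = 2*√(-x²))
u(q) = -4*q² (u(q) = (2*√(-q²))² = -4*q²)
(s(100, 203) - 1*68635) + u(478) = (-180 - 1*68635) - 4*478² = (-180 - 68635) - 4*228484 = -68815 - 913936 = -982751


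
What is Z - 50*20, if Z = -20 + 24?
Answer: -996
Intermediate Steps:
Z = 4
Z - 50*20 = 4 - 50*20 = 4 - 1000 = -996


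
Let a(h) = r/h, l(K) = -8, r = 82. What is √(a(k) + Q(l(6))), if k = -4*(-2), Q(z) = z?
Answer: 3/2 ≈ 1.5000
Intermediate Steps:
k = 8
a(h) = 82/h
√(a(k) + Q(l(6))) = √(82/8 - 8) = √(82*(⅛) - 8) = √(41/4 - 8) = √(9/4) = 3/2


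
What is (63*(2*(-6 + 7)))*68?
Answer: 8568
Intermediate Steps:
(63*(2*(-6 + 7)))*68 = (63*(2*1))*68 = (63*2)*68 = 126*68 = 8568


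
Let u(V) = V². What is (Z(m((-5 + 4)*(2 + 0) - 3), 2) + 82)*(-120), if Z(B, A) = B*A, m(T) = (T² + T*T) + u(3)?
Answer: -24000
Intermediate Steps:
m(T) = 9 + 2*T² (m(T) = (T² + T*T) + 3² = (T² + T²) + 9 = 2*T² + 9 = 9 + 2*T²)
Z(B, A) = A*B
(Z(m((-5 + 4)*(2 + 0) - 3), 2) + 82)*(-120) = (2*(9 + 2*((-5 + 4)*(2 + 0) - 3)²) + 82)*(-120) = (2*(9 + 2*(-1*2 - 3)²) + 82)*(-120) = (2*(9 + 2*(-2 - 3)²) + 82)*(-120) = (2*(9 + 2*(-5)²) + 82)*(-120) = (2*(9 + 2*25) + 82)*(-120) = (2*(9 + 50) + 82)*(-120) = (2*59 + 82)*(-120) = (118 + 82)*(-120) = 200*(-120) = -24000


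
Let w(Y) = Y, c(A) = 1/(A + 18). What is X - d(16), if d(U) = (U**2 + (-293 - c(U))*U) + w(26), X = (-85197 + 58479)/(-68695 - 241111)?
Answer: 11604010833/2633351 ≈ 4406.6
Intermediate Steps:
c(A) = 1/(18 + A)
X = 13359/154903 (X = -26718/(-309806) = -26718*(-1/309806) = 13359/154903 ≈ 0.086241)
d(U) = 26 + U**2 + U*(-293 - 1/(18 + U)) (d(U) = (U**2 + (-293 - 1/(18 + U))*U) + 26 = (U**2 + U*(-293 - 1/(18 + U))) + 26 = 26 + U**2 + U*(-293 - 1/(18 + U)))
X - d(16) = 13359/154903 - (-1*16 + (18 + 16)*(26 + 16**2 - 293*16))/(18 + 16) = 13359/154903 - (-16 + 34*(26 + 256 - 4688))/34 = 13359/154903 - (-16 + 34*(-4406))/34 = 13359/154903 - (-16 - 149804)/34 = 13359/154903 - (-149820)/34 = 13359/154903 - 1*(-74910/17) = 13359/154903 + 74910/17 = 11604010833/2633351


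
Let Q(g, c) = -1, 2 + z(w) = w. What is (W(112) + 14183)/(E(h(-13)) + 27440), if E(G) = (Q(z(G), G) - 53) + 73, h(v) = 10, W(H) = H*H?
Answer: 8909/9153 ≈ 0.97334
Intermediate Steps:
z(w) = -2 + w
W(H) = H²
E(G) = 19 (E(G) = (-1 - 53) + 73 = -54 + 73 = 19)
(W(112) + 14183)/(E(h(-13)) + 27440) = (112² + 14183)/(19 + 27440) = (12544 + 14183)/27459 = 26727*(1/27459) = 8909/9153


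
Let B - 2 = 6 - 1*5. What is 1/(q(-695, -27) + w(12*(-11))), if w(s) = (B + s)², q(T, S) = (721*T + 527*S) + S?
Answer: -1/498710 ≈ -2.0052e-6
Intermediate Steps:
q(T, S) = 528*S + 721*T (q(T, S) = (527*S + 721*T) + S = 528*S + 721*T)
B = 3 (B = 2 + (6 - 1*5) = 2 + (6 - 5) = 2 + 1 = 3)
w(s) = (3 + s)²
1/(q(-695, -27) + w(12*(-11))) = 1/((528*(-27) + 721*(-695)) + (3 + 12*(-11))²) = 1/((-14256 - 501095) + (3 - 132)²) = 1/(-515351 + (-129)²) = 1/(-515351 + 16641) = 1/(-498710) = -1/498710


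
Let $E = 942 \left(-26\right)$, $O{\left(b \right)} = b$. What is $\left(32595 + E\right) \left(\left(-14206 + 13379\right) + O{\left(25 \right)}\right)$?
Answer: $-6498606$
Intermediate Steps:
$E = -24492$
$\left(32595 + E\right) \left(\left(-14206 + 13379\right) + O{\left(25 \right)}\right) = \left(32595 - 24492\right) \left(\left(-14206 + 13379\right) + 25\right) = 8103 \left(-827 + 25\right) = 8103 \left(-802\right) = -6498606$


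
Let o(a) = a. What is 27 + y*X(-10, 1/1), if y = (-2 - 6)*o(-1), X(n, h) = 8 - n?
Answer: 171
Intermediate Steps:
y = 8 (y = (-2 - 6)*(-1) = -8*(-1) = 8)
27 + y*X(-10, 1/1) = 27 + 8*(8 - 1*(-10)) = 27 + 8*(8 + 10) = 27 + 8*18 = 27 + 144 = 171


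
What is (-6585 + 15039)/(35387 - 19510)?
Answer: 8454/15877 ≈ 0.53247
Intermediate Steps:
(-6585 + 15039)/(35387 - 19510) = 8454/15877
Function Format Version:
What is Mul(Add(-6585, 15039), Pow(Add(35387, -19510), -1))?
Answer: Rational(8454, 15877) ≈ 0.53247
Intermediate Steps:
Mul(Add(-6585, 15039), Pow(Add(35387, -19510), -1)) = Mul(8454, Pow(15877, -1)) = Mul(8454, Rational(1, 15877)) = Rational(8454, 15877)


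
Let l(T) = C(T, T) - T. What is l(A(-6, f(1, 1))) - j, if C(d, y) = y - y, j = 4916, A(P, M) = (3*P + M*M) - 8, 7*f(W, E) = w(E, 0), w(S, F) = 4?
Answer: -239626/49 ≈ -4890.3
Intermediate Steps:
f(W, E) = 4/7 (f(W, E) = (⅐)*4 = 4/7)
A(P, M) = -8 + M² + 3*P (A(P, M) = (3*P + M²) - 8 = (M² + 3*P) - 8 = -8 + M² + 3*P)
C(d, y) = 0
l(T) = -T (l(T) = 0 - T = -T)
l(A(-6, f(1, 1))) - j = -(-8 + (4/7)² + 3*(-6)) - 1*4916 = -(-8 + 16/49 - 18) - 4916 = -1*(-1258/49) - 4916 = 1258/49 - 4916 = -239626/49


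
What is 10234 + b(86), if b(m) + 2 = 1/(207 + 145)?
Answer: 3601665/352 ≈ 10232.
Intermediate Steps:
b(m) = -703/352 (b(m) = -2 + 1/(207 + 145) = -2 + 1/352 = -703/352)
10234 + b(86) = 10234 - 703/352 = 3601665/352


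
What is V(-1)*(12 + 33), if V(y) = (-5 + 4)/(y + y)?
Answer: 45/2 ≈ 22.500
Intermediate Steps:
V(y) = -1/(2*y)
V(-1)*(12 + 33) = (-1/2/(-1))*(12 + 33) = -1/2*(-1)*45 = (1/2)*45 = 45/2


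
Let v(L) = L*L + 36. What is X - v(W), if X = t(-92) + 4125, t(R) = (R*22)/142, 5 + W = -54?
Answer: 42156/71 ≈ 593.75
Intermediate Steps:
W = -59 (W = -5 - 54 = -59)
t(R) = 11*R/71 (t(R) = (22*R)*(1/142) = 11*R/71)
v(L) = 36 + L² (v(L) = L² + 36 = 36 + L²)
X = 291863/71 (X = (11/71)*(-92) + 4125 = -1012/71 + 4125 = 291863/71 ≈ 4110.8)
X - v(W) = 291863/71 - (36 + (-59)²) = 291863/71 - (36 + 3481) = 291863/71 - 1*3517 = 291863/71 - 3517 = 42156/71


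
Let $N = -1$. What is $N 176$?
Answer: $-176$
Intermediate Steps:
$N 176 = \left(-1\right) 176 = -176$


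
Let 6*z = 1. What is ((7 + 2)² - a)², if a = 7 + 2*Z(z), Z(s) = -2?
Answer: 6084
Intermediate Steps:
z = ⅙ (z = (⅙)*1 = ⅙ ≈ 0.16667)
a = 3 (a = 7 + 2*(-2) = 7 - 4 = 3)
((7 + 2)² - a)² = ((7 + 2)² - 1*3)² = (9² - 3)² = (81 - 3)² = 78² = 6084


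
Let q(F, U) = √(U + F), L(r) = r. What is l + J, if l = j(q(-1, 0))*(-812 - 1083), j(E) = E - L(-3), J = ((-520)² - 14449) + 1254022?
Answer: 1504288 - 1895*I ≈ 1.5043e+6 - 1895.0*I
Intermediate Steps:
q(F, U) = √(F + U)
J = 1509973 (J = (270400 - 14449) + 1254022 = 255951 + 1254022 = 1509973)
j(E) = 3 + E (j(E) = E - 1*(-3) = E + 3 = 3 + E)
l = -5685 - 1895*I (l = (3 + √(-1 + 0))*(-812 - 1083) = (3 + √(-1))*(-1895) = (3 + I)*(-1895) = -5685 - 1895*I ≈ -5685.0 - 1895.0*I)
l + J = (-5685 - 1895*I) + 1509973 = 1504288 - 1895*I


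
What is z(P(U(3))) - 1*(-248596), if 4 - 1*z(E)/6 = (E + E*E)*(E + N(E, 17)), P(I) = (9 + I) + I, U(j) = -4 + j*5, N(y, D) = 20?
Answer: -54932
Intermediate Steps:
U(j) = -4 + 5*j
P(I) = 9 + 2*I
z(E) = 24 - 6*(20 + E)*(E + E²) (z(E) = 24 - 6*(E + E*E)*(E + 20) = 24 - 6*(E + E²)*(20 + E) = 24 - 6*(20 + E)*(E + E²))
z(P(U(3))) - 1*(-248596) = (24 - 126*(9 + 2*(-4 + 5*3))² - 120*(9 + 2*(-4 + 5*3)) - 6*(9 + 2*(-4 + 5*3))³) - 1*(-248596) = (24 - 126*(9 + 2*(-4 + 15))² - 120*(9 + 2*(-4 + 15)) - 6*(9 + 2*(-4 + 15))³) + 248596 = (24 - 126*(9 + 2*11)² - 120*(9 + 2*11) - 6*(9 + 2*11)³) + 248596 = (24 - 126*(9 + 22)² - 120*(9 + 22) - 6*(9 + 22)³) + 248596 = (24 - 126*31² - 120*31 - 6*31³) + 248596 = (24 - 126*961 - 3720 - 6*29791) + 248596 = (24 - 121086 - 3720 - 178746) + 248596 = -303528 + 248596 = -54932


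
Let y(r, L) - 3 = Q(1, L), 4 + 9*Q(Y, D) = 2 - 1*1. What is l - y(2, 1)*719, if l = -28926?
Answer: -92530/3 ≈ -30843.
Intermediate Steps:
Q(Y, D) = -1/3 (Q(Y, D) = -4/9 + (2 - 1*1)/9 = -4/9 + (2 - 1)/9 = -4/9 + (1/9)*1 = -4/9 + 1/9 = -1/3)
y(r, L) = 8/3 (y(r, L) = 3 - 1/3 = 8/3)
l - y(2, 1)*719 = -28926 - 8*719/3 = -28926 - 1*5752/3 = -28926 - 5752/3 = -92530/3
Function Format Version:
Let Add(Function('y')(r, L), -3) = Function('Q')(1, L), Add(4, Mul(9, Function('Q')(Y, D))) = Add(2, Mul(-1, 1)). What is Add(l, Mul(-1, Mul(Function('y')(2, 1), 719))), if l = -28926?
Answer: Rational(-92530, 3) ≈ -30843.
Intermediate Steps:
Function('Q')(Y, D) = Rational(-1, 3) (Function('Q')(Y, D) = Add(Rational(-4, 9), Mul(Rational(1, 9), Add(2, Mul(-1, 1)))) = Add(Rational(-4, 9), Mul(Rational(1, 9), Add(2, -1))) = Add(Rational(-4, 9), Mul(Rational(1, 9), 1)) = Add(Rational(-4, 9), Rational(1, 9)) = Rational(-1, 3))
Function('y')(r, L) = Rational(8, 3) (Function('y')(r, L) = Add(3, Rational(-1, 3)) = Rational(8, 3))
Add(l, Mul(-1, Mul(Function('y')(2, 1), 719))) = Add(-28926, Mul(-1, Mul(Rational(8, 3), 719))) = Add(-28926, Mul(-1, Rational(5752, 3))) = Add(-28926, Rational(-5752, 3)) = Rational(-92530, 3)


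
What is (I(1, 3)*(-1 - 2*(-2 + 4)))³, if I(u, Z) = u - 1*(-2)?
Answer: -3375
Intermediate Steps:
I(u, Z) = 2 + u (I(u, Z) = u + 2 = 2 + u)
(I(1, 3)*(-1 - 2*(-2 + 4)))³ = ((2 + 1)*(-1 - 2*(-2 + 4)))³ = (3*(-1 - 2*2))³ = (3*(-1 - 4))³ = (3*(-5))³ = (-15)³ = -3375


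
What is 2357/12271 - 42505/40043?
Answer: -427197504/491367653 ≈ -0.86940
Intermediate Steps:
2357/12271 - 42505/40043 = -427197504/491367653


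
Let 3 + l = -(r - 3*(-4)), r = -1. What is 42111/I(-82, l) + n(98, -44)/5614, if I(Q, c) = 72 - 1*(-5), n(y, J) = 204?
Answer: 2412519/4411 ≈ 546.93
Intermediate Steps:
l = -14 (l = -3 - (-1 - 3*(-4)) = -3 - (-1 + 12) = -3 - 1*11 = -3 - 11 = -14)
I(Q, c) = 77 (I(Q, c) = 72 + 5 = 77)
42111/I(-82, l) + n(98, -44)/5614 = 42111/77 + 204/5614 = 42111*(1/77) + 204*(1/5614) = 42111/77 + 102/2807 = 2412519/4411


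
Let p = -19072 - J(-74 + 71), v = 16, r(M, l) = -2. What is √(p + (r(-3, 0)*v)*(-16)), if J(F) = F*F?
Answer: I*√18569 ≈ 136.27*I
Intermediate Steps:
J(F) = F²
p = -19081 (p = -19072 - (-74 + 71)² = -19072 - 1*(-3)² = -19072 - 1*9 = -19072 - 9 = -19081)
√(p + (r(-3, 0)*v)*(-16)) = √(-19081 - 2*16*(-16)) = √(-19081 - 32*(-16)) = √(-19081 + 512) = √(-18569) = I*√18569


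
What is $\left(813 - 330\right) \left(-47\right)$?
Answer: $-22701$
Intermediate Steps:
$\left(813 - 330\right) \left(-47\right) = 483 \left(-47\right) = -22701$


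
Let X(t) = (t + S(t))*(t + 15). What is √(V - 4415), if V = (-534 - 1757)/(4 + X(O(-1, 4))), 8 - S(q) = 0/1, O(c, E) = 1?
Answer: I*√24261307/74 ≈ 66.562*I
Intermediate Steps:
S(q) = 8 (S(q) = 8 - 0/1 = 8 - 0 = 8 - 1*0 = 8 + 0 = 8)
X(t) = (8 + t)*(15 + t) (X(t) = (t + 8)*(t + 15) = (8 + t)*(15 + t))
V = -2291/148 (V = (-534 - 1757)/(4 + (120 + 1² + 23*1)) = -2291/(4 + (120 + 1 + 23)) = -2291/(4 + 144) = -2291/148 ≈ -15.480)
√(V - 4415) = √(-2291/148 - 4415) = √(-655711/148) = I*√24261307/74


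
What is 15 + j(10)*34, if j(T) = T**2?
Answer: 3415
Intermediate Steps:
15 + j(10)*34 = 15 + 10**2*34 = 15 + 100*34 = 15 + 3400 = 3415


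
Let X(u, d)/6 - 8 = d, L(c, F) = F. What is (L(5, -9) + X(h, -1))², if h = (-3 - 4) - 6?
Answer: 1089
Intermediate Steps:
h = -13 (h = -7 - 6 = -13)
X(u, d) = 48 + 6*d
(L(5, -9) + X(h, -1))² = (-9 + (48 + 6*(-1)))² = (-9 + (48 - 6))² = (-9 + 42)² = 33² = 1089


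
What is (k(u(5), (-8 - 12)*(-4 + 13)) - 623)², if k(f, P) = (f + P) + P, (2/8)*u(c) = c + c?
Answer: 889249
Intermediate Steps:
u(c) = 8*c (u(c) = 4*(c + c) = 4*(2*c) = 8*c)
k(f, P) = f + 2*P (k(f, P) = (P + f) + P = f + 2*P)
(k(u(5), (-8 - 12)*(-4 + 13)) - 623)² = ((8*5 + 2*((-8 - 12)*(-4 + 13))) - 623)² = ((40 + 2*(-20*9)) - 623)² = ((40 + 2*(-180)) - 623)² = ((40 - 360) - 623)² = (-320 - 623)² = (-943)² = 889249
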